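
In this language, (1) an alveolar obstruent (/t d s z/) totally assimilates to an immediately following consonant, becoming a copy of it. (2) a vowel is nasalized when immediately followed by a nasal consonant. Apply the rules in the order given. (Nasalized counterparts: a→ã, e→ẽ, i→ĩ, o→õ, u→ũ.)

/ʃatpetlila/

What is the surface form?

Rule 1: /t/ before /p/ → [p] (total assimilation)
Rule 1: /t/ before /l/ → [l] (total assimilation)
After rule 1: ʃappellila
Rule 2: no segment meets the rule's conditions; no change.

[ʃappellila]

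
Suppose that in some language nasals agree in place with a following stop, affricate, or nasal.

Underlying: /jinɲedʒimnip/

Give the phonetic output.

/n/ before /ɲ/ (palatal) → [ɲ]
/m/ before /n/ (alveolar) → [n]

[jiɲɲedʒinnip]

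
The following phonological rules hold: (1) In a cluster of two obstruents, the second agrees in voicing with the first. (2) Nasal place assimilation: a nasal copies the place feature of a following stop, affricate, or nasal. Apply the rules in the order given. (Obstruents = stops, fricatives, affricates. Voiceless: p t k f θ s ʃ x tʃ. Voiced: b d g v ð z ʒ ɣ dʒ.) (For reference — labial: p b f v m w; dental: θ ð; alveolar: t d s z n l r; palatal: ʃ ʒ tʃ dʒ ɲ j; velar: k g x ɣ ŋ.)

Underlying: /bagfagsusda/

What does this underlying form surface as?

[bagvagzusta]

Rule 1: /f/ after /g/ (voiced) → [v]
Rule 1: /s/ after /g/ (voiced) → [z]
Rule 1: /d/ after /s/ (voiceless) → [t]
After rule 1: bagvagzusta
Rule 2: no segment meets the rule's conditions; no change.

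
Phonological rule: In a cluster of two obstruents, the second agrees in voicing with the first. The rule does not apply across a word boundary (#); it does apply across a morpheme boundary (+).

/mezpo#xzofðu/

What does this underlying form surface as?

[mezbo#xsofθu]

/p/ after /z/ (voiced) → [b]
/z/ after /x/ (voiceless) → [s]
/ð/ after /f/ (voiceless) → [θ]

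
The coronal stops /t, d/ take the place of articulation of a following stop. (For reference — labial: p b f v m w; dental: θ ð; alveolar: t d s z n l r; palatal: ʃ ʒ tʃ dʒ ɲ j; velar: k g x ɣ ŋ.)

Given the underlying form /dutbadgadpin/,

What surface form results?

/t/ before /b/ (labial) → [p]
/d/ before /g/ (velar) → [g]
/d/ before /p/ (labial) → [b]

[dupbaggabpin]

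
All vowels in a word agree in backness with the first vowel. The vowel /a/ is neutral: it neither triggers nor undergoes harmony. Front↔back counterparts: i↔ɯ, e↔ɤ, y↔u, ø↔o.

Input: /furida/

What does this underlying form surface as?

[furɯda]

/i/ harmonizes with /u/ ([+back]) → [ɯ]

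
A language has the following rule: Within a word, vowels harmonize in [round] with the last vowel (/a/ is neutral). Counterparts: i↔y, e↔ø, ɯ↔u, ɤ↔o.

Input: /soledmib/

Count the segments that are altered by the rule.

/o/ harmonizes with /i/ ([-round]) → [ɤ]
1 segment changes.

1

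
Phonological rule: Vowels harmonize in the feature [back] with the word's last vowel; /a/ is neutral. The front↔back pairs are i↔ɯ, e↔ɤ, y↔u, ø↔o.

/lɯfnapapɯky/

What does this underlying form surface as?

/ɯ/ harmonizes with /y/ ([-back]) → [i]
/ɯ/ harmonizes with /y/ ([-back]) → [i]

[lifnapapiky]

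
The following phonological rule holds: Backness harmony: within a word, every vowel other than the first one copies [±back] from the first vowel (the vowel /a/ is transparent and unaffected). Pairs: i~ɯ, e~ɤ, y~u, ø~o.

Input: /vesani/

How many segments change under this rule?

0

No segment meets the rule's conditions.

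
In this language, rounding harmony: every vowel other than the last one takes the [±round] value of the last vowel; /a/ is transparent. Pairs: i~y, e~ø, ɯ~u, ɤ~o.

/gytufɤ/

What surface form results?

[gitɯfɤ]

/y/ harmonizes with /ɤ/ ([-round]) → [i]
/u/ harmonizes with /ɤ/ ([-round]) → [ɯ]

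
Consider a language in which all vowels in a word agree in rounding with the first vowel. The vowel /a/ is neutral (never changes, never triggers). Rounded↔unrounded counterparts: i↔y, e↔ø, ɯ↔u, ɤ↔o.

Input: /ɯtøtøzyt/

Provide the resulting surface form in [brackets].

/ø/ harmonizes with /ɯ/ ([-round]) → [e]
/ø/ harmonizes with /ɯ/ ([-round]) → [e]
/y/ harmonizes with /ɯ/ ([-round]) → [i]

[ɯtetezit]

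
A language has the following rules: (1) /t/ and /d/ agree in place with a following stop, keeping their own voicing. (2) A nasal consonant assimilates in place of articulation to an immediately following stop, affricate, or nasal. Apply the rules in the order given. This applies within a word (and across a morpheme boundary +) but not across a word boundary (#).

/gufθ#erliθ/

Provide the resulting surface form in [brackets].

[gufθ#erliθ]

Rule 1: no segment meets the rule's conditions; no change.
After rule 1: gufθ#erliθ
Rule 2: no segment meets the rule's conditions; no change.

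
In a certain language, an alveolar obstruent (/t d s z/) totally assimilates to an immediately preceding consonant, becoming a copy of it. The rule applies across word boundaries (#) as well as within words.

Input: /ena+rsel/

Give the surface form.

/s/ after /r/ → [r] (total assimilation)

[ena+rrel]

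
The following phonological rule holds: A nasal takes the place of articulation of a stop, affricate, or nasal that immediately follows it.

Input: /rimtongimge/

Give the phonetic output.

/m/ before /t/ (alveolar) → [n]
/n/ before /g/ (velar) → [ŋ]
/m/ before /g/ (velar) → [ŋ]

[rintoŋgiŋge]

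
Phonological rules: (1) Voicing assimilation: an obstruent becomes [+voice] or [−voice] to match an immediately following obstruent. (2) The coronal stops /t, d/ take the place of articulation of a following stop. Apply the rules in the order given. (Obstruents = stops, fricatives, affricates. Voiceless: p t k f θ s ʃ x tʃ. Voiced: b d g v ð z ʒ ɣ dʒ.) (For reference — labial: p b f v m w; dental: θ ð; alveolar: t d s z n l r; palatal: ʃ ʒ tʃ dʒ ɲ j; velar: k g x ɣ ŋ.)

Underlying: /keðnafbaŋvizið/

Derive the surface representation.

Rule 1: /f/ before /b/ (voiced) → [v]
After rule 1: keðnavbaŋvizið
Rule 2: no segment meets the rule's conditions; no change.

[keðnavbaŋvizið]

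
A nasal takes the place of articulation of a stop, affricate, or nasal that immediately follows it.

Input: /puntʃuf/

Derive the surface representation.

/n/ before /tʃ/ (palatal) → [ɲ]

[puɲtʃuf]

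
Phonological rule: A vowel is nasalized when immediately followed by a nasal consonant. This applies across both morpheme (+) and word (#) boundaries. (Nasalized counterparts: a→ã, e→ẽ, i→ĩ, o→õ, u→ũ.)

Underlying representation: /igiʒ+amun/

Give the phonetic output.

/a/ before nasal /m/ → [ã]
/u/ before nasal /n/ → [ũ]

[igiʒ+ãmũn]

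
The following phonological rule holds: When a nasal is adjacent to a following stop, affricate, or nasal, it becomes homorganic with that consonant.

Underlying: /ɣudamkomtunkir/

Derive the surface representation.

[ɣudaŋkontuŋkir]

/m/ before /k/ (velar) → [ŋ]
/m/ before /t/ (alveolar) → [n]
/n/ before /k/ (velar) → [ŋ]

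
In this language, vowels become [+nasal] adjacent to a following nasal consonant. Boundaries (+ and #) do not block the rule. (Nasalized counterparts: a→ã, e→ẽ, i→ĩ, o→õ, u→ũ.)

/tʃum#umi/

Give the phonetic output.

[tʃũm#ũmi]

/u/ before nasal /m/ → [ũ]
/u/ before nasal /m/ → [ũ]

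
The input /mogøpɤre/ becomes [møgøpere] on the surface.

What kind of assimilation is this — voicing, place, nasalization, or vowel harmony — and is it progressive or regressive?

vowel harmony, regressive

/o/→[ø] /ɤ/→[e].
Vowels agree with the last vowel, so the harmony is regressive.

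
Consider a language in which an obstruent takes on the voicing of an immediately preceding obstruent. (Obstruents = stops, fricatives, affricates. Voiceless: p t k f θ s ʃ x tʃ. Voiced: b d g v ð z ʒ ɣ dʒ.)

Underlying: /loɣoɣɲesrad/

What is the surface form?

no segment meets the rule's conditions; no change.

[loɣoɣɲesrad]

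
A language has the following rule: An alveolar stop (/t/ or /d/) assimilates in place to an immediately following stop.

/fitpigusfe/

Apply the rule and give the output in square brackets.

/t/ before /p/ (labial) → [p]

[fippigusfe]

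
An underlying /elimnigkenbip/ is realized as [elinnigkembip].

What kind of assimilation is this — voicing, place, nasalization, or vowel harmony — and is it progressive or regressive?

/m/→[n] /n/→[m].
Each target copies a feature from the following segment, so the direction is regressive.

place assimilation, regressive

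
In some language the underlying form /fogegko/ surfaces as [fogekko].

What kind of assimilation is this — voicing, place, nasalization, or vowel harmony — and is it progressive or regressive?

voicing assimilation, regressive

/g/→[k].
Each target copies a feature from the following segment, so the direction is regressive.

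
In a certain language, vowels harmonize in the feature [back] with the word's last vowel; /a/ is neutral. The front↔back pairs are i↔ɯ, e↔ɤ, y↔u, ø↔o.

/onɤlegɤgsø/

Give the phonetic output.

[ønelegegsø]

/o/ harmonizes with /ø/ ([-back]) → [ø]
/ɤ/ harmonizes with /ø/ ([-back]) → [e]
/ɤ/ harmonizes with /ø/ ([-back]) → [e]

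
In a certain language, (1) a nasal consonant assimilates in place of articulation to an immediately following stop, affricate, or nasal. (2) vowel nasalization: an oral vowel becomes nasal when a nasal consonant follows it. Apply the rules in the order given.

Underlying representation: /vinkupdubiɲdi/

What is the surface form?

Rule 1: /n/ before /k/ (velar) → [ŋ]
Rule 1: /ɲ/ before /d/ (alveolar) → [n]
After rule 1: viŋkupdubindi
Rule 2: /i/ before nasal /ŋ/ → [ĩ]
Rule 2: /i/ before nasal /n/ → [ĩ]

[vĩŋkupdubĩndi]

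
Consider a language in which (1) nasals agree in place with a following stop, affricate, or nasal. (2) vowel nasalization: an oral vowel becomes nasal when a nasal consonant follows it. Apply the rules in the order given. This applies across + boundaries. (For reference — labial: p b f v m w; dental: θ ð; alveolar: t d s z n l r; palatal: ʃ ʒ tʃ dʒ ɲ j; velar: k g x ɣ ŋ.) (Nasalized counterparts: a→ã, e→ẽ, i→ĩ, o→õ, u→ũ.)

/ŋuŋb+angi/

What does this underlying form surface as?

[ŋũmb+ãŋgi]

Rule 1: /ŋ/ before /b/ (labial) → [m]
Rule 1: /n/ before /g/ (velar) → [ŋ]
After rule 1: ŋumb+aŋgi
Rule 2: /u/ before nasal /m/ → [ũ]
Rule 2: /a/ before nasal /ŋ/ → [ã]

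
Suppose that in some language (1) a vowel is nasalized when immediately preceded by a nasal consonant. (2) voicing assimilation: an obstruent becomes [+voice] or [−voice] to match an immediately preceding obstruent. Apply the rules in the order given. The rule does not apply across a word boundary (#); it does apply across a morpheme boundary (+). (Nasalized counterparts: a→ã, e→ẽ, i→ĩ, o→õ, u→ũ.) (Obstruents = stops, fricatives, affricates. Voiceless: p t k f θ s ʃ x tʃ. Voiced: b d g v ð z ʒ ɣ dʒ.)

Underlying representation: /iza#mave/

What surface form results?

[iza#mãve]

Rule 1: /a/ after nasal /m/ → [ã]
After rule 1: iza#mãve
Rule 2: no segment meets the rule's conditions; no change.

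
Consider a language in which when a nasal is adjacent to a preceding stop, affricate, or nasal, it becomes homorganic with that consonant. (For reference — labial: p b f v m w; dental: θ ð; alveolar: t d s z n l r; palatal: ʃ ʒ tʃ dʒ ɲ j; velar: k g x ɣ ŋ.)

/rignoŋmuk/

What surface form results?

[rigŋoŋŋuk]

/n/ after /g/ (velar) → [ŋ]
/m/ after /ŋ/ (velar) → [ŋ]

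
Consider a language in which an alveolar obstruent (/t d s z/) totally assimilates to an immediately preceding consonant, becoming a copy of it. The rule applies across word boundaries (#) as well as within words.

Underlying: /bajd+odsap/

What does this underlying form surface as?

/d/ after /j/ → [j] (total assimilation)
/s/ after /d/ → [d] (total assimilation)

[bajj+oddap]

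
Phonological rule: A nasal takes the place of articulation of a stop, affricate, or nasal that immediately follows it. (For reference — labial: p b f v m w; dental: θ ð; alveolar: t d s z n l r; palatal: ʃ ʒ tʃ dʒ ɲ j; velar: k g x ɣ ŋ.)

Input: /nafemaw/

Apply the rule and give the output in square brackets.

[nafemaw]

no segment meets the rule's conditions; no change.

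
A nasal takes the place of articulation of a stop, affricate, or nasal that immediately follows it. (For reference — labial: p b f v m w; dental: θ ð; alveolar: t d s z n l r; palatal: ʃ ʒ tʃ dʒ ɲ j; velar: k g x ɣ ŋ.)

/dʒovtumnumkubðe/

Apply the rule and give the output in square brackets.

/m/ before /n/ (alveolar) → [n]
/m/ before /k/ (velar) → [ŋ]

[dʒovtunnuŋkubðe]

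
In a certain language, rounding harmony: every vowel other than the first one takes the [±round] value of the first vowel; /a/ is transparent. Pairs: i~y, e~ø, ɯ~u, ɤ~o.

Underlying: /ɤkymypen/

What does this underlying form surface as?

[ɤkimipen]

/y/ harmonizes with /ɤ/ ([-round]) → [i]
/y/ harmonizes with /ɤ/ ([-round]) → [i]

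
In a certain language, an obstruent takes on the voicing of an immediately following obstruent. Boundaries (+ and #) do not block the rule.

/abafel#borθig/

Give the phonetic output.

[abafel#borθig]

no segment meets the rule's conditions; no change.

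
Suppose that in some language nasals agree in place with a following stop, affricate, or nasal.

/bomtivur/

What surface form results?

[bontivur]

/m/ before /t/ (alveolar) → [n]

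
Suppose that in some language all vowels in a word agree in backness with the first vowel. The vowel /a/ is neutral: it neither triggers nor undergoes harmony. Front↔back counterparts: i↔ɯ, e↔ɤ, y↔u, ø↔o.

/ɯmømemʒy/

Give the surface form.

[ɯmomɤmʒu]

/ø/ harmonizes with /ɯ/ ([+back]) → [o]
/e/ harmonizes with /ɯ/ ([+back]) → [ɤ]
/y/ harmonizes with /ɯ/ ([+back]) → [u]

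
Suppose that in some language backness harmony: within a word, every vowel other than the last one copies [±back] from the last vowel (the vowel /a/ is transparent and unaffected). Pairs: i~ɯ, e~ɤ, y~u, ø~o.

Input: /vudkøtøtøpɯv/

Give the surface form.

/ø/ harmonizes with /ɯ/ ([+back]) → [o]
/ø/ harmonizes with /ɯ/ ([+back]) → [o]
/ø/ harmonizes with /ɯ/ ([+back]) → [o]

[vudkototopɯv]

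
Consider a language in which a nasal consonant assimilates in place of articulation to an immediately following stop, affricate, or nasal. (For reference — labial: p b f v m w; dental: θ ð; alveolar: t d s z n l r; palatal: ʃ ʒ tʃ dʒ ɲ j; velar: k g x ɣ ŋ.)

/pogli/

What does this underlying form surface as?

no segment meets the rule's conditions; no change.

[pogli]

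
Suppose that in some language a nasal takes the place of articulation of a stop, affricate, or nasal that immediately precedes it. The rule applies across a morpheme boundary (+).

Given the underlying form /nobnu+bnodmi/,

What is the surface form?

/n/ after /b/ (labial) → [m]
/n/ after /b/ (labial) → [m]
/m/ after /d/ (alveolar) → [n]

[nobmu+bmodni]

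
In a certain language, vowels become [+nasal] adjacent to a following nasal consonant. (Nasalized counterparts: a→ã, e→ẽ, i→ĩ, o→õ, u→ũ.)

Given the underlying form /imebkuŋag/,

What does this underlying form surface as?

[ĩmebkũŋag]

/i/ before nasal /m/ → [ĩ]
/u/ before nasal /ŋ/ → [ũ]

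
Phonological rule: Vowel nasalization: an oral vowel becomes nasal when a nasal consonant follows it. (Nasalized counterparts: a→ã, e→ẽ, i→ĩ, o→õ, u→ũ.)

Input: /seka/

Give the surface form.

no segment meets the rule's conditions; no change.

[seka]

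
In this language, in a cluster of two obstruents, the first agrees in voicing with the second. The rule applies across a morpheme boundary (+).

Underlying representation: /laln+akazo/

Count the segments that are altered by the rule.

0

No segment meets the rule's conditions.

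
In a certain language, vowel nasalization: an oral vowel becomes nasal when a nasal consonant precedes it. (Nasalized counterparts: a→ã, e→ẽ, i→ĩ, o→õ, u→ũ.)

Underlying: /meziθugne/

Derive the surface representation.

/e/ after nasal /m/ → [ẽ]
/e/ after nasal /n/ → [ẽ]

[mẽziθugnẽ]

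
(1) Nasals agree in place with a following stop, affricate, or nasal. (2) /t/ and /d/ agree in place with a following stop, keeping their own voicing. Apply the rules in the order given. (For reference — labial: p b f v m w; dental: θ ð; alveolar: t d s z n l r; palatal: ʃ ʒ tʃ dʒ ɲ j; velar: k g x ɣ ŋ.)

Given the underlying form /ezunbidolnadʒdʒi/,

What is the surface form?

[ezumbidolnadʒdʒi]

Rule 1: /n/ before /b/ (labial) → [m]
After rule 1: ezumbidolnadʒdʒi
Rule 2: no segment meets the rule's conditions; no change.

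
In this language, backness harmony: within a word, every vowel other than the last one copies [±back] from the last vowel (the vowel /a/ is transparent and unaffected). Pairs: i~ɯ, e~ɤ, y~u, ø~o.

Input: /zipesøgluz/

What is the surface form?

[zɯpɤsogluz]

/i/ harmonizes with /u/ ([+back]) → [ɯ]
/e/ harmonizes with /u/ ([+back]) → [ɤ]
/ø/ harmonizes with /u/ ([+back]) → [o]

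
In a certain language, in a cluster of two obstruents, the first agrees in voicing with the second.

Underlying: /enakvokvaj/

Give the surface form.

/k/ before /v/ (voiced) → [g]
/k/ before /v/ (voiced) → [g]

[enagvogvaj]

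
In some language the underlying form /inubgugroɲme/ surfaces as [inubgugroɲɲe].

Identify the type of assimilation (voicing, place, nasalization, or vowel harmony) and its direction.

place assimilation, progressive

/m/→[ɲ].
Each target copies a feature from the preceding segment, so the direction is progressive.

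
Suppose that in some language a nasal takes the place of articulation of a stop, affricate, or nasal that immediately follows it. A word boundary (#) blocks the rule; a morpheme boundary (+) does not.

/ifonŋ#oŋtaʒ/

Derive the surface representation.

/n/ before /ŋ/ (velar) → [ŋ]
/ŋ/ before /t/ (alveolar) → [n]

[ifoŋŋ#ontaʒ]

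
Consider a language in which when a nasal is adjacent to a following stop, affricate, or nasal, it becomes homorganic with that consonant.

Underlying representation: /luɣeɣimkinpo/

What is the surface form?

/m/ before /k/ (velar) → [ŋ]
/n/ before /p/ (labial) → [m]

[luɣeɣiŋkimpo]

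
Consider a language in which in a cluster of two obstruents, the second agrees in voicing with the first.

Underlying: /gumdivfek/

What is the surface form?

[gumdivvek]

/f/ after /v/ (voiced) → [v]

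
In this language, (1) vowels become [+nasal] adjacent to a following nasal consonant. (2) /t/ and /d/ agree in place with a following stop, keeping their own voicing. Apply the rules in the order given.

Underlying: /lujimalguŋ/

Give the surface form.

Rule 1: /i/ before nasal /m/ → [ĩ]
Rule 1: /u/ before nasal /ŋ/ → [ũ]
After rule 1: lujĩmalgũŋ
Rule 2: no segment meets the rule's conditions; no change.

[lujĩmalgũŋ]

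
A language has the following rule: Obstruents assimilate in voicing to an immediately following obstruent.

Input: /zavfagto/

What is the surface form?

[zaffakto]

/v/ before /f/ (voiceless) → [f]
/g/ before /t/ (voiceless) → [k]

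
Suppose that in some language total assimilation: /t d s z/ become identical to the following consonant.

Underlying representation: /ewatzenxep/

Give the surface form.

/t/ before /z/ → [z] (total assimilation)

[ewazzenxep]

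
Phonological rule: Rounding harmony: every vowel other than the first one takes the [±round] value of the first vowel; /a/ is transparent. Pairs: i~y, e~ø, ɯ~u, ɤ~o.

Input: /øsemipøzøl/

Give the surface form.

/e/ harmonizes with /ø/ ([+round]) → [ø]
/i/ harmonizes with /ø/ ([+round]) → [y]

[øsømypøzøl]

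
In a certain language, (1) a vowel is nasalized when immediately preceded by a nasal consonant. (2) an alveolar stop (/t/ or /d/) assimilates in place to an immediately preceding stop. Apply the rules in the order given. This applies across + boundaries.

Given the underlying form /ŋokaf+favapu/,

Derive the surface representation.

Rule 1: /o/ after nasal /ŋ/ → [õ]
After rule 1: ŋõkaf+favapu
Rule 2: no segment meets the rule's conditions; no change.

[ŋõkaf+favapu]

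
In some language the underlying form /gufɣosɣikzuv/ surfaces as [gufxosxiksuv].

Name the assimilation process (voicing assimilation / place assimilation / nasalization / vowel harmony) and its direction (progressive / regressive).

voicing assimilation, progressive

/ɣ/→[x] /ɣ/→[x] /z/→[s].
Each target copies a feature from the preceding segment, so the direction is progressive.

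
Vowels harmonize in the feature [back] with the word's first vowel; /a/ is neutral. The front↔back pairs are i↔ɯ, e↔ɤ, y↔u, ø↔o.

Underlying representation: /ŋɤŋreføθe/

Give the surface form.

[ŋɤŋrɤfoθɤ]

/e/ harmonizes with /ɤ/ ([+back]) → [ɤ]
/ø/ harmonizes with /ɤ/ ([+back]) → [o]
/e/ harmonizes with /ɤ/ ([+back]) → [ɤ]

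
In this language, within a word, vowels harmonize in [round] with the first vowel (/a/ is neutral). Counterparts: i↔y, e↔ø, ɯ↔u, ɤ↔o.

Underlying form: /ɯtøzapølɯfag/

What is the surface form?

/ø/ harmonizes with /ɯ/ ([-round]) → [e]
/ø/ harmonizes with /ɯ/ ([-round]) → [e]

[ɯtezapelɯfag]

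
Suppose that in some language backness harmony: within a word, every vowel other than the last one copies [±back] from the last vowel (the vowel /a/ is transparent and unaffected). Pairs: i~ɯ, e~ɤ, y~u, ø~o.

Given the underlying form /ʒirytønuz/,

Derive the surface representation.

/i/ harmonizes with /u/ ([+back]) → [ɯ]
/y/ harmonizes with /u/ ([+back]) → [u]
/ø/ harmonizes with /u/ ([+back]) → [o]

[ʒɯrutonuz]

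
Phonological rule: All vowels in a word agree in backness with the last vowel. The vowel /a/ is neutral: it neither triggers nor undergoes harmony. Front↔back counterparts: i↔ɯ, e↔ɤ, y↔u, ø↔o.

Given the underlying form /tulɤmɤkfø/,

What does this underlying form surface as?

[tylemekfø]

/u/ harmonizes with /ø/ ([-back]) → [y]
/ɤ/ harmonizes with /ø/ ([-back]) → [e]
/ɤ/ harmonizes with /ø/ ([-back]) → [e]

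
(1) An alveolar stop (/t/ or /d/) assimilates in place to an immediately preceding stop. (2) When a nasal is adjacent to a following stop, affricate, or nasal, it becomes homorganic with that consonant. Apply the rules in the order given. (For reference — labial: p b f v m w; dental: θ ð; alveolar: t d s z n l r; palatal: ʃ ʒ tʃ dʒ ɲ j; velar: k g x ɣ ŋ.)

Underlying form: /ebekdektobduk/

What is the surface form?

[ebekgekkobbuk]

Rule 1: /d/ after /k/ (velar) → [g]
Rule 1: /t/ after /k/ (velar) → [k]
Rule 1: /d/ after /b/ (labial) → [b]
After rule 1: ebekgekkobbuk
Rule 2: no segment meets the rule's conditions; no change.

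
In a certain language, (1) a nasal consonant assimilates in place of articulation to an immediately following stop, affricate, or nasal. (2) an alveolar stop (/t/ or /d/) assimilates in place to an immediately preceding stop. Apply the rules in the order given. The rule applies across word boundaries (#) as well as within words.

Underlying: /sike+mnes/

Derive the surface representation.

Rule 1: /m/ before /n/ (alveolar) → [n]
After rule 1: sike+nnes
Rule 2: no segment meets the rule's conditions; no change.

[sike+nnes]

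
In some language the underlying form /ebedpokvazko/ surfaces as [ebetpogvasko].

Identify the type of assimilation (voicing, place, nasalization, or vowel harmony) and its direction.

voicing assimilation, regressive

/d/→[t] /k/→[g] /z/→[s].
Each target copies a feature from the following segment, so the direction is regressive.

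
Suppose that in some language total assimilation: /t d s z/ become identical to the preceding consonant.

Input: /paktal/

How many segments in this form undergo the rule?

/t/ after /k/ → [k] (total assimilation)
1 segment changes.

1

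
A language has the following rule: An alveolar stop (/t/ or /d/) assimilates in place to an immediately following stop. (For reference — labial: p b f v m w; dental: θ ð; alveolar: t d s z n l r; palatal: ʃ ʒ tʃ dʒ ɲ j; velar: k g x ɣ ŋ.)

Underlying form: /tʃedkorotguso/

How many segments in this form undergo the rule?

/d/ before /k/ (velar) → [g]
/t/ before /g/ (velar) → [k]
2 segments change.

2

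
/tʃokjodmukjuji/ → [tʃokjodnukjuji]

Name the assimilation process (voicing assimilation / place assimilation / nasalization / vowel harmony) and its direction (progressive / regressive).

/m/→[n].
Each target copies a feature from the preceding segment, so the direction is progressive.

place assimilation, progressive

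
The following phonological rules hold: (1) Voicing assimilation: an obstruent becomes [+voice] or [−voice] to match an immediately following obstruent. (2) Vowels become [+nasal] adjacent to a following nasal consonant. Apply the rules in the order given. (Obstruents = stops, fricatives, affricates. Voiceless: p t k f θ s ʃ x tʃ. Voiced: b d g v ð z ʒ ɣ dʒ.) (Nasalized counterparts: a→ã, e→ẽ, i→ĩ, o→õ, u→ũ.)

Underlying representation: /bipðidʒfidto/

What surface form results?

Rule 1: /p/ before /ð/ (voiced) → [b]
Rule 1: /dʒ/ before /f/ (voiceless) → [tʃ]
Rule 1: /d/ before /t/ (voiceless) → [t]
After rule 1: bibðitʃfitto
Rule 2: no segment meets the rule's conditions; no change.

[bibðitʃfitto]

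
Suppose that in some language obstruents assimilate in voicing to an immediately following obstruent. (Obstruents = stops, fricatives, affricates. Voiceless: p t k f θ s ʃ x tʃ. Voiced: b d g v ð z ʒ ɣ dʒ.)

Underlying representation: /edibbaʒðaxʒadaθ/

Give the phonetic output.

[edibbaʒðaɣʒadaθ]

/x/ before /ʒ/ (voiced) → [ɣ]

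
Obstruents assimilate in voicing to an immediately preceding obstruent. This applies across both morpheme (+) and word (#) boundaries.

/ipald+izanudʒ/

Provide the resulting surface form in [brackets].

[ipald+izanudʒ]

no segment meets the rule's conditions; no change.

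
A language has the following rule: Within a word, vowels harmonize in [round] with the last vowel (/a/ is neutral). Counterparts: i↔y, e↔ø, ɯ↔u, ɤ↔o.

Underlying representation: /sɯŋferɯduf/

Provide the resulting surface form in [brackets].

/ɯ/ harmonizes with /u/ ([+round]) → [u]
/e/ harmonizes with /u/ ([+round]) → [ø]
/ɯ/ harmonizes with /u/ ([+round]) → [u]

[suŋføruduf]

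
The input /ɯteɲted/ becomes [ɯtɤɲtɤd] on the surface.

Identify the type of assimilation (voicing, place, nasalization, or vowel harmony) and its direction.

vowel harmony, progressive

/e/→[ɤ] /e/→[ɤ].
Vowels agree with the first vowel, so the harmony is progressive.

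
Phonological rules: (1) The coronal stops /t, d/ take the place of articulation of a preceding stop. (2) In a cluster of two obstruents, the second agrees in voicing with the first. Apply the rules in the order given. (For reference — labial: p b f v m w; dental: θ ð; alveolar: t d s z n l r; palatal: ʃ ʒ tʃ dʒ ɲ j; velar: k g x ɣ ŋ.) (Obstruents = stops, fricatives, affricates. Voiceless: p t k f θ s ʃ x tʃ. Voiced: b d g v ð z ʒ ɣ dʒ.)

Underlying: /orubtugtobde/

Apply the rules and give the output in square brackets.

Rule 1: /t/ after /b/ (labial) → [p]
Rule 1: /t/ after /g/ (velar) → [k]
Rule 1: /d/ after /b/ (labial) → [b]
After rule 1: orubpugkobbe
Rule 2: /p/ after /b/ (voiced) → [b]
Rule 2: /k/ after /g/ (voiced) → [g]

[orubbuggobbe]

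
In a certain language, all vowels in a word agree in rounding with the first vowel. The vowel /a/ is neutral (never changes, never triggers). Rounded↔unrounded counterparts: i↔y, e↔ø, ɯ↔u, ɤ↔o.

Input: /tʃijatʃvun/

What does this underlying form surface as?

[tʃijatʃvɯn]

/u/ harmonizes with /i/ ([-round]) → [ɯ]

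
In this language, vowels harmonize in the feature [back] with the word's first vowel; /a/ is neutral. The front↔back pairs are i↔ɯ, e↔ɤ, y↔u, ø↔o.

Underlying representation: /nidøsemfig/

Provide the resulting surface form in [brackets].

no segment meets the rule's conditions; no change.

[nidøsemfig]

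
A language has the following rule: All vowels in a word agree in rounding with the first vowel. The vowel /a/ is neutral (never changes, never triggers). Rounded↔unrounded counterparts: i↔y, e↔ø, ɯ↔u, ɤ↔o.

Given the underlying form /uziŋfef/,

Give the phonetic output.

/i/ harmonizes with /u/ ([+round]) → [y]
/e/ harmonizes with /u/ ([+round]) → [ø]

[uzyŋføf]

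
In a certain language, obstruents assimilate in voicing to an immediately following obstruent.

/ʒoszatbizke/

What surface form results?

/s/ before /z/ (voiced) → [z]
/t/ before /b/ (voiced) → [d]
/z/ before /k/ (voiceless) → [s]

[ʒozzadbiske]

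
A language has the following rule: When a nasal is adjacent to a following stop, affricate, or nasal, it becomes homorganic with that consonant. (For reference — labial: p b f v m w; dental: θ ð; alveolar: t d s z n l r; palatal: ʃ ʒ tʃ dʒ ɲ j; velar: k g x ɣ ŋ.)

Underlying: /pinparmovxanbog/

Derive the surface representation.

[pimparmovxambog]

/n/ before /p/ (labial) → [m]
/n/ before /b/ (labial) → [m]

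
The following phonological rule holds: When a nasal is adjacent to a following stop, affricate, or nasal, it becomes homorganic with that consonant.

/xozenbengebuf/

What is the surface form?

[xozembeŋgebuf]

/n/ before /b/ (labial) → [m]
/n/ before /g/ (velar) → [ŋ]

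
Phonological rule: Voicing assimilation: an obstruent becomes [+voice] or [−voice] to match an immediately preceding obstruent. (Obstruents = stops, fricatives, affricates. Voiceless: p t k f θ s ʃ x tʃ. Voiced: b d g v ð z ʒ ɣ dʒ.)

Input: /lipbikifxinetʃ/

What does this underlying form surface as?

/b/ after /p/ (voiceless) → [p]

[lippikifxinetʃ]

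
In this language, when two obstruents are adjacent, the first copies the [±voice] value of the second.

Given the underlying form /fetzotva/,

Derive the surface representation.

/t/ before /z/ (voiced) → [d]
/t/ before /v/ (voiced) → [d]

[fedzodva]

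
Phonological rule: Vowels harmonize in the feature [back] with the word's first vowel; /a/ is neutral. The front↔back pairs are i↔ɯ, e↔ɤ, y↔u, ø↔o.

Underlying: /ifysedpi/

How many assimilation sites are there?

0

No segment meets the rule's conditions.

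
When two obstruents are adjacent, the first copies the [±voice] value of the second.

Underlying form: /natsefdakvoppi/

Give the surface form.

/f/ before /d/ (voiced) → [v]
/k/ before /v/ (voiced) → [g]

[natsevdagvoppi]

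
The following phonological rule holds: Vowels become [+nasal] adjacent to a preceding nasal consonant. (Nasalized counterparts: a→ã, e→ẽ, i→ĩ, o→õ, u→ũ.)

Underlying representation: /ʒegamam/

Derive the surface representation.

[ʒegamãm]

/a/ after nasal /m/ → [ã]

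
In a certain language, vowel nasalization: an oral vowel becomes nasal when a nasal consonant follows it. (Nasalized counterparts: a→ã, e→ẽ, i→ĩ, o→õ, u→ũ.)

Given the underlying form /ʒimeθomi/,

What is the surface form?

/i/ before nasal /m/ → [ĩ]
/o/ before nasal /m/ → [õ]

[ʒĩmeθõmi]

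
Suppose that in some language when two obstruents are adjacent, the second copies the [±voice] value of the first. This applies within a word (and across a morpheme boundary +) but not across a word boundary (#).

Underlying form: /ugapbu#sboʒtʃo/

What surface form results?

[ugappu#spoʒdʒo]

/b/ after /p/ (voiceless) → [p]
/b/ after /s/ (voiceless) → [p]
/tʃ/ after /ʒ/ (voiced) → [dʒ]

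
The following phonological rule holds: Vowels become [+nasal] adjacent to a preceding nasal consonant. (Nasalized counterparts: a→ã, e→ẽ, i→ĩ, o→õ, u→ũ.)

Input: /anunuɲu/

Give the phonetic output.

/u/ after nasal /n/ → [ũ]
/u/ after nasal /n/ → [ũ]
/u/ after nasal /ɲ/ → [ũ]

[anũnũɲũ]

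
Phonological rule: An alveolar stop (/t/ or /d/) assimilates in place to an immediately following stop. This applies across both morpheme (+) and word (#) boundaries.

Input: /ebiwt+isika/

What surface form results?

[ebiwt+isika]

no segment meets the rule's conditions; no change.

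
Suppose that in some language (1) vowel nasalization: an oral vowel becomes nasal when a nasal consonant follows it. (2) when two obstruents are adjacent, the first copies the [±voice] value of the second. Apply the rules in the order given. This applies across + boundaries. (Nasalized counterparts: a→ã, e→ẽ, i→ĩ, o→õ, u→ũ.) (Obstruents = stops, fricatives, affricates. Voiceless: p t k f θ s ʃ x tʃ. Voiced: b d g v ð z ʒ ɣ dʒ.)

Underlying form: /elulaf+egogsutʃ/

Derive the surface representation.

Rule 1: no segment meets the rule's conditions; no change.
After rule 1: elulaf+egogsutʃ
Rule 2: /g/ before /s/ (voiceless) → [k]

[elulaf+egoksutʃ]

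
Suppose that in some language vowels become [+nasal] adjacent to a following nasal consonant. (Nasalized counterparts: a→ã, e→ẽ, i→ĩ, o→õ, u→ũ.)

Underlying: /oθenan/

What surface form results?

/e/ before nasal /n/ → [ẽ]
/a/ before nasal /n/ → [ã]

[oθẽnãn]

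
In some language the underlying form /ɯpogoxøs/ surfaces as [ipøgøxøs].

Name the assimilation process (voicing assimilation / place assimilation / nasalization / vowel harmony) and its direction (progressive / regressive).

/ɯ/→[i] /o/→[ø] /o/→[ø].
Vowels agree with the last vowel, so the harmony is regressive.

vowel harmony, regressive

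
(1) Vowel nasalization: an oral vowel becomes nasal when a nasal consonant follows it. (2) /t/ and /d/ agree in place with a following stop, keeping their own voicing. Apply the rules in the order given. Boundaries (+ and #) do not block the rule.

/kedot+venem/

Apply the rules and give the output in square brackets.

Rule 1: /e/ before nasal /n/ → [ẽ]
Rule 1: /e/ before nasal /m/ → [ẽ]
After rule 1: kedot+vẽnẽm
Rule 2: no segment meets the rule's conditions; no change.

[kedot+vẽnẽm]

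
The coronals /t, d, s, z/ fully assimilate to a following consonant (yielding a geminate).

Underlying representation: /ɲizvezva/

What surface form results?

[ɲivvevva]

/z/ before /v/ → [v] (total assimilation)
/z/ before /v/ → [v] (total assimilation)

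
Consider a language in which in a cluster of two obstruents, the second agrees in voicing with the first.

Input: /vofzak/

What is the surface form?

/z/ after /f/ (voiceless) → [s]

[vofsak]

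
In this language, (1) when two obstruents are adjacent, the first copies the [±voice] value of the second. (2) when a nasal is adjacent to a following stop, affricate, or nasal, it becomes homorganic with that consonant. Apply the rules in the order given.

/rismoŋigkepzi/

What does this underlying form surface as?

Rule 1: /g/ before /k/ (voiceless) → [k]
Rule 1: /p/ before /z/ (voiced) → [b]
After rule 1: rismoŋikkebzi
Rule 2: no segment meets the rule's conditions; no change.

[rismoŋikkebzi]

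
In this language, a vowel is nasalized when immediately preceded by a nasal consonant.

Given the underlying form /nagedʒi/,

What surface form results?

[nãgedʒi]

/a/ after nasal /n/ → [ã]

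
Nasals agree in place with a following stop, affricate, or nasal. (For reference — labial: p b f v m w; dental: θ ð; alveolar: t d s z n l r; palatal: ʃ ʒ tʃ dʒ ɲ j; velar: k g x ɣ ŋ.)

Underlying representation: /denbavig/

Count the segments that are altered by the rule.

1

/n/ before /b/ (labial) → [m]
1 segment changes.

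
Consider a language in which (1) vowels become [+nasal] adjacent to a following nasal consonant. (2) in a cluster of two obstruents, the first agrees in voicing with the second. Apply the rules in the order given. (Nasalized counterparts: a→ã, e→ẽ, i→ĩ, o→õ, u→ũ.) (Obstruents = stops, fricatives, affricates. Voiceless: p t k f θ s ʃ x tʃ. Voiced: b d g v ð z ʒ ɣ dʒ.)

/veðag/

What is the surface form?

Rule 1: no segment meets the rule's conditions; no change.
After rule 1: veðag
Rule 2: no segment meets the rule's conditions; no change.

[veðag]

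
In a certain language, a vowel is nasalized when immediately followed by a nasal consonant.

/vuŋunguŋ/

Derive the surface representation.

[vũŋũngũŋ]

/u/ before nasal /ŋ/ → [ũ]
/u/ before nasal /n/ → [ũ]
/u/ before nasal /ŋ/ → [ũ]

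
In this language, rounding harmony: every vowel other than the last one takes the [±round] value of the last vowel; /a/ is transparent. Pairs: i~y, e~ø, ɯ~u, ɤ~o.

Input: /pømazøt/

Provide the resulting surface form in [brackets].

[pømazøt]

no segment meets the rule's conditions; no change.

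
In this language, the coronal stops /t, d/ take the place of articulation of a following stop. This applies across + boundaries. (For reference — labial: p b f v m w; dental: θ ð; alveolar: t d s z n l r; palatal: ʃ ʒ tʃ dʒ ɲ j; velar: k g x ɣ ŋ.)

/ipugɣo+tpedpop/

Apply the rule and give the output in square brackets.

/t/ before /p/ (labial) → [p]
/d/ before /p/ (labial) → [b]

[ipugɣo+ppebpop]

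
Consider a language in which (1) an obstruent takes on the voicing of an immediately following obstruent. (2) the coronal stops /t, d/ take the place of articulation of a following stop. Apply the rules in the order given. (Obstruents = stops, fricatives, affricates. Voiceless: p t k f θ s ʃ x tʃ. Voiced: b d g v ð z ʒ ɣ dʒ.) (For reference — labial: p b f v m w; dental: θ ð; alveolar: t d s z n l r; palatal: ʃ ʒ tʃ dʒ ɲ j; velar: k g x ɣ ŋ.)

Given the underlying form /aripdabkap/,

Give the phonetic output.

Rule 1: /p/ before /d/ (voiced) → [b]
Rule 1: /b/ before /k/ (voiceless) → [p]
After rule 1: aribdapkap
Rule 2: no segment meets the rule's conditions; no change.

[aribdapkap]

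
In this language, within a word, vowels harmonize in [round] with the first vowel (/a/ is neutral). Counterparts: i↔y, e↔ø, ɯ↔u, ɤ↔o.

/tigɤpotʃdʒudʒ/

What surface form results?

/o/ harmonizes with /i/ ([-round]) → [ɤ]
/u/ harmonizes with /i/ ([-round]) → [ɯ]

[tigɤpɤtʃdʒɯdʒ]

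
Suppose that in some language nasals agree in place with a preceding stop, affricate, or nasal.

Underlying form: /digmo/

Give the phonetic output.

[digŋo]

/m/ after /g/ (velar) → [ŋ]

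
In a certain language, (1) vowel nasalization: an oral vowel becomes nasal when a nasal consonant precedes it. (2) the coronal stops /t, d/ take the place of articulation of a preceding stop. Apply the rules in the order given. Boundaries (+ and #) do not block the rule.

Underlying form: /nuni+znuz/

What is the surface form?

[nũnĩ+znũz]

Rule 1: /u/ after nasal /n/ → [ũ]
Rule 1: /i/ after nasal /n/ → [ĩ]
Rule 1: /u/ after nasal /n/ → [ũ]
After rule 1: nũnĩ+znũz
Rule 2: no segment meets the rule's conditions; no change.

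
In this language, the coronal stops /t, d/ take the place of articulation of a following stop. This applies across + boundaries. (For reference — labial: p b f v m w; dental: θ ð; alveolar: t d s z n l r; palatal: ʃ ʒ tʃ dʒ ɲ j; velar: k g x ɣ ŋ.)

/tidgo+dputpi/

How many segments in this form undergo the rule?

/d/ before /g/ (velar) → [g]
/d/ before /p/ (labial) → [b]
/t/ before /p/ (labial) → [p]
3 segments change.

3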